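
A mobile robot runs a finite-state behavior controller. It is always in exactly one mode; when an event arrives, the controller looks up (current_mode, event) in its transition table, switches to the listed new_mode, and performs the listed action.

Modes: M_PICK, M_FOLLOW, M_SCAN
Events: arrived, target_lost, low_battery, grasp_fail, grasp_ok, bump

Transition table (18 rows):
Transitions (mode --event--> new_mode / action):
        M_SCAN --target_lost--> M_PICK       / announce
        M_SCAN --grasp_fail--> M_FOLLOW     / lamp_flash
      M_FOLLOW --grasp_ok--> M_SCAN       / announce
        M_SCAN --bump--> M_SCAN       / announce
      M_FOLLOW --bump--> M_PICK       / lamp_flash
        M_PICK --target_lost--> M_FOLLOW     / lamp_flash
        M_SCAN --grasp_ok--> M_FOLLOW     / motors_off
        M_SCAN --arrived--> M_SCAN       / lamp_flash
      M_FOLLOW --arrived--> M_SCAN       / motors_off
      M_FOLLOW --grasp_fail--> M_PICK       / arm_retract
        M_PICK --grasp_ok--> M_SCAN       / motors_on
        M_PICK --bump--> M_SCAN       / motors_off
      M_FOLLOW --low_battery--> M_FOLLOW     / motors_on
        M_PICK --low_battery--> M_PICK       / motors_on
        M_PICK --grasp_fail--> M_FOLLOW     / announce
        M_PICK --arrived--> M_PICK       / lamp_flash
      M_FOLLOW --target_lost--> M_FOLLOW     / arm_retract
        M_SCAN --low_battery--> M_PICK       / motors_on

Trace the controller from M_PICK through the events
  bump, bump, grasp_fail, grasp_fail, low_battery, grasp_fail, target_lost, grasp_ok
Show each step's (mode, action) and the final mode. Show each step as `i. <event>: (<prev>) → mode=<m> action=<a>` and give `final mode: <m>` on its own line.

1. bump: (M_PICK) → mode=M_SCAN action=motors_off
2. bump: (M_SCAN) → mode=M_SCAN action=announce
3. grasp_fail: (M_SCAN) → mode=M_FOLLOW action=lamp_flash
4. grasp_fail: (M_FOLLOW) → mode=M_PICK action=arm_retract
5. low_battery: (M_PICK) → mode=M_PICK action=motors_on
6. grasp_fail: (M_PICK) → mode=M_FOLLOW action=announce
7. target_lost: (M_FOLLOW) → mode=M_FOLLOW action=arm_retract
8. grasp_ok: (M_FOLLOW) → mode=M_SCAN action=announce

final mode: M_SCAN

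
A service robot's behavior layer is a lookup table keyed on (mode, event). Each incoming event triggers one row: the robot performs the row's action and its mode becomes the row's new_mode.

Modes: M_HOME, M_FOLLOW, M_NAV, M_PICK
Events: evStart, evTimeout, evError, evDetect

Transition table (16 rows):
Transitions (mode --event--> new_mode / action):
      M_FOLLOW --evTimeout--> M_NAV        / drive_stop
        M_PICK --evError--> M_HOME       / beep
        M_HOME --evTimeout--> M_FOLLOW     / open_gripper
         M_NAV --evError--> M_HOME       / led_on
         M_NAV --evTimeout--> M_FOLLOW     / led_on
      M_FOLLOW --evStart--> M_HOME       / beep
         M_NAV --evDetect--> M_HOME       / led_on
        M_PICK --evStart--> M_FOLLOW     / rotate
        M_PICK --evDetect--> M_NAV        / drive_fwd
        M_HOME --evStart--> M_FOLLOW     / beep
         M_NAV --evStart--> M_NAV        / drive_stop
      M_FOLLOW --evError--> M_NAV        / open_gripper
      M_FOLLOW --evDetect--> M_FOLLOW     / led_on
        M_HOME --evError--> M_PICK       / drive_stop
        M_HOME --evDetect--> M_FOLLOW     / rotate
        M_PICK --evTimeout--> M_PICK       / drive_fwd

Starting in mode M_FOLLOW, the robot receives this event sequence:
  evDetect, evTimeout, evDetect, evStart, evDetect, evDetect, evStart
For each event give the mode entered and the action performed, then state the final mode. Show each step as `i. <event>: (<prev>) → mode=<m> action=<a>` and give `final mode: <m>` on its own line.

final mode: M_HOME

1. evDetect: (M_FOLLOW) → mode=M_FOLLOW action=led_on
2. evTimeout: (M_FOLLOW) → mode=M_NAV action=drive_stop
3. evDetect: (M_NAV) → mode=M_HOME action=led_on
4. evStart: (M_HOME) → mode=M_FOLLOW action=beep
5. evDetect: (M_FOLLOW) → mode=M_FOLLOW action=led_on
6. evDetect: (M_FOLLOW) → mode=M_FOLLOW action=led_on
7. evStart: (M_FOLLOW) → mode=M_HOME action=beep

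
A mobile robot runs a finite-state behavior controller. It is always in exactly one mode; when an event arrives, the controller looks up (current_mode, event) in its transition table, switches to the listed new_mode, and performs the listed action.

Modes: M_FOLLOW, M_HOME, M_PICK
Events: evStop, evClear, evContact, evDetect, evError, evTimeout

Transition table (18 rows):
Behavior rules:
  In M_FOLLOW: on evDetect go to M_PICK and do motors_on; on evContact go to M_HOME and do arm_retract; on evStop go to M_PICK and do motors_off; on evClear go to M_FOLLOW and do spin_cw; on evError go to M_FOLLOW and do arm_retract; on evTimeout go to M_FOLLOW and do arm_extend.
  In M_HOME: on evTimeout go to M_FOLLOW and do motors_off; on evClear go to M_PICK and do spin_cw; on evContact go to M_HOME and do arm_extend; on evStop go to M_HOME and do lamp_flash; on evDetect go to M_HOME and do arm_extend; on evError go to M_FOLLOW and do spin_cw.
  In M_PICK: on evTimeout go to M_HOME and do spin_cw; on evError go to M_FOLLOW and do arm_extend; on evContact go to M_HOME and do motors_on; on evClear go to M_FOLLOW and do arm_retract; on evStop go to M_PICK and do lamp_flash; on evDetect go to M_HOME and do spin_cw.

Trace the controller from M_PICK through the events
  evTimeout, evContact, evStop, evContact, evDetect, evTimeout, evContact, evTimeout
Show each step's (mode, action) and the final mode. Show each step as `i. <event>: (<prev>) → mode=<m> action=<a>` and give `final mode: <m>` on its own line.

final mode: M_FOLLOW

1. evTimeout: (M_PICK) → mode=M_HOME action=spin_cw
2. evContact: (M_HOME) → mode=M_HOME action=arm_extend
3. evStop: (M_HOME) → mode=M_HOME action=lamp_flash
4. evContact: (M_HOME) → mode=M_HOME action=arm_extend
5. evDetect: (M_HOME) → mode=M_HOME action=arm_extend
6. evTimeout: (M_HOME) → mode=M_FOLLOW action=motors_off
7. evContact: (M_FOLLOW) → mode=M_HOME action=arm_retract
8. evTimeout: (M_HOME) → mode=M_FOLLOW action=motors_off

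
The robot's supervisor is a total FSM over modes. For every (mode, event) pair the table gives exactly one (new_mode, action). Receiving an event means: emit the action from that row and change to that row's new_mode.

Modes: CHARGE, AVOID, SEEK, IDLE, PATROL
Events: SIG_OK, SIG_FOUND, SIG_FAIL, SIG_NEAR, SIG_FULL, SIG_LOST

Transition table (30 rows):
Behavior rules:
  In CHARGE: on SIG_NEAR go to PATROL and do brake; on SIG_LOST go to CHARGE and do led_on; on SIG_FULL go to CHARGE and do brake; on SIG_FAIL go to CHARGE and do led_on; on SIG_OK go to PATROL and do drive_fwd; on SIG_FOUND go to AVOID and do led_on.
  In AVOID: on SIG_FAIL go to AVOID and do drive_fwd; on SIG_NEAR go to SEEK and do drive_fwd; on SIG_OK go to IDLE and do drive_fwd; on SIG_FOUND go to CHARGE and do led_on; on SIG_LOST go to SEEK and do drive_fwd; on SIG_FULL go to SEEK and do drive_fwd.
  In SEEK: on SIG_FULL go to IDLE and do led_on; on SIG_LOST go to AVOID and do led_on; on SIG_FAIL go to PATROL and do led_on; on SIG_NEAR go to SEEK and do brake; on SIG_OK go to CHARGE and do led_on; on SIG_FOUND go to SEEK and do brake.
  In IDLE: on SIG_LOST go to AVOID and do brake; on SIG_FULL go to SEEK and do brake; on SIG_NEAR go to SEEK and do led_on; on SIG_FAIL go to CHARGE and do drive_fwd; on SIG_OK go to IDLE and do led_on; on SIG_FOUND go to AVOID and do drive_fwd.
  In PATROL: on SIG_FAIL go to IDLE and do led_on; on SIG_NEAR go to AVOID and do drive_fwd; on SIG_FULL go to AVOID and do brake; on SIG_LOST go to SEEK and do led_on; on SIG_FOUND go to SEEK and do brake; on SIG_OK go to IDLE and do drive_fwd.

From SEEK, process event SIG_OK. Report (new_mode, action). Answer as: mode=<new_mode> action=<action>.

mode=CHARGE action=led_on

current mode = SEEK; filter table to that mode:
  (SEEK, SIG_FULL) → (IDLE, led_on)
  (SEEK, SIG_LOST) → (AVOID, led_on)
  (SEEK, SIG_FAIL) → (PATROL, led_on)
  (SEEK, SIG_NEAR) → (SEEK, brake)
  (SEEK, SIG_OK) → (CHARGE, led_on)  ← event matches
  (SEEK, SIG_FOUND) → (SEEK, brake)
event = SIG_OK selects (CHARGE, led_on)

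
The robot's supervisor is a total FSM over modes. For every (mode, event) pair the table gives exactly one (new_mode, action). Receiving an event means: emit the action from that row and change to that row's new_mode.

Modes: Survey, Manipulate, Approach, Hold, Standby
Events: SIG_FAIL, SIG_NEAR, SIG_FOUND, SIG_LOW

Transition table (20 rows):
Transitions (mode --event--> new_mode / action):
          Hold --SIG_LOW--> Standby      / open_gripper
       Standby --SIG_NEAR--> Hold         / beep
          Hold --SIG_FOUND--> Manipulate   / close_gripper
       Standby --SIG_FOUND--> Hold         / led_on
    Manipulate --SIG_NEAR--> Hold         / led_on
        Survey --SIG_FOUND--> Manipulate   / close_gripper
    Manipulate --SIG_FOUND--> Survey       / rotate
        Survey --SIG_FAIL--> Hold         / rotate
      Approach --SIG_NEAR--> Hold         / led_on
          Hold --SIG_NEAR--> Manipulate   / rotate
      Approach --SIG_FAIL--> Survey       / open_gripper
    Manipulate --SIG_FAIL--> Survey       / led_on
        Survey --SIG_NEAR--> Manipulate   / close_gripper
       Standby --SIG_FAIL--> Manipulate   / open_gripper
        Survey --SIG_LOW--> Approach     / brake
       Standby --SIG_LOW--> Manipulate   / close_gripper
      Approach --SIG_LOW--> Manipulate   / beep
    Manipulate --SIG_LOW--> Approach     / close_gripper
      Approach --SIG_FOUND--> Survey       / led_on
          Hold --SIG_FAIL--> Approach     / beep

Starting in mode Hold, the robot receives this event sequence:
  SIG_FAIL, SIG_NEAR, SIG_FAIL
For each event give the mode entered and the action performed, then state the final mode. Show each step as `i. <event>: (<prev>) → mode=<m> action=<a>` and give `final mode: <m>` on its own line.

1. SIG_FAIL: (Hold) → mode=Approach action=beep
2. SIG_NEAR: (Approach) → mode=Hold action=led_on
3. SIG_FAIL: (Hold) → mode=Approach action=beep

final mode: Approach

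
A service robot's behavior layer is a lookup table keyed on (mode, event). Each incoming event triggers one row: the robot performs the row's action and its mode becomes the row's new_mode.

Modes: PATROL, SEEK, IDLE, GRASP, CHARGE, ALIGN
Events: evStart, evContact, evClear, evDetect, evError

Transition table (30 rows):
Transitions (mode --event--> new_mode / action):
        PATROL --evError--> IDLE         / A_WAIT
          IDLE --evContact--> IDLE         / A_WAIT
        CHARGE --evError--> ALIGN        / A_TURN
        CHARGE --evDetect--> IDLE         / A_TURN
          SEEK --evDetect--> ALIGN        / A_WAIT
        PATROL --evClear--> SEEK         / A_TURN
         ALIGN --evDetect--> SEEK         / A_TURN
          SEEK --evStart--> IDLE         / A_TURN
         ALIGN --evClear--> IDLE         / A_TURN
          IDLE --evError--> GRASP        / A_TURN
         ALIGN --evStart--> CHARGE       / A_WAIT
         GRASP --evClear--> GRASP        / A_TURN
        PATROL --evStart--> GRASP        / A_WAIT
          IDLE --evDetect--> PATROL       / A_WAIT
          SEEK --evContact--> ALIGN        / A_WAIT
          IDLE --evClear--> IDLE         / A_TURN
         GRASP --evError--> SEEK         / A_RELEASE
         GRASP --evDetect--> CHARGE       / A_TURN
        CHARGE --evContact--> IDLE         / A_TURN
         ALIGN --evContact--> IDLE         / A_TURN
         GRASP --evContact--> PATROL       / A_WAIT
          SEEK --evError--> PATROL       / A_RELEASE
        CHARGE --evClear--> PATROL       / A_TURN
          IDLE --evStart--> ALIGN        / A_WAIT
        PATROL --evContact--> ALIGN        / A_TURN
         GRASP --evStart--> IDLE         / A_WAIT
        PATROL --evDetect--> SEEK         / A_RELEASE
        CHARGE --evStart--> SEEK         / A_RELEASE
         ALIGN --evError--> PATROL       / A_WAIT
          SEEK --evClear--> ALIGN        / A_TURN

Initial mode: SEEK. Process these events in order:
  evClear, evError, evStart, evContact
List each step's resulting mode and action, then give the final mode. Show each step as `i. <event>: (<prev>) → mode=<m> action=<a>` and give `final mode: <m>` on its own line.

1. evClear: (SEEK) → mode=ALIGN action=A_TURN
2. evError: (ALIGN) → mode=PATROL action=A_WAIT
3. evStart: (PATROL) → mode=GRASP action=A_WAIT
4. evContact: (GRASP) → mode=PATROL action=A_WAIT

final mode: PATROL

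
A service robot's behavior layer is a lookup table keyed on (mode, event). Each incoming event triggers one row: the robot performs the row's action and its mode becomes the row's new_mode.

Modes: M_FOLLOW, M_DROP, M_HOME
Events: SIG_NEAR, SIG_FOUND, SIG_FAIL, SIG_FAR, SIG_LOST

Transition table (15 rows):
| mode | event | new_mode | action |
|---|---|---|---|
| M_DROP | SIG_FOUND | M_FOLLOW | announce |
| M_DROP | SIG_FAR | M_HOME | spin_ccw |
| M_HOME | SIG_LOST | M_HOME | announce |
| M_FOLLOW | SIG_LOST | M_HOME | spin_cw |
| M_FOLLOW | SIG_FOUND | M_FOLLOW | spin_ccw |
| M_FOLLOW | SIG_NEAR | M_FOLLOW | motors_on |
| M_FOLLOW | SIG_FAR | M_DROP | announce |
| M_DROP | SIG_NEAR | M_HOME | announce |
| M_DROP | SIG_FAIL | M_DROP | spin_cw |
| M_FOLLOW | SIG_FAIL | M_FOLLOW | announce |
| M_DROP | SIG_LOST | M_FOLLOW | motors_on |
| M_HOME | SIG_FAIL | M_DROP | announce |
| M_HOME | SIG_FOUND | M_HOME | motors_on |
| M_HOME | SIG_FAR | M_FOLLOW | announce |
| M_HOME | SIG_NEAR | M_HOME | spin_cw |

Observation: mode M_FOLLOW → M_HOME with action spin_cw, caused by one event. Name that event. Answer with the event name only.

SIG_LOST

try SIG_NEAR: (M_FOLLOW, SIG_NEAR) → (M_FOLLOW, motors_on)
try SIG_FOUND: (M_FOLLOW, SIG_FOUND) → (M_FOLLOW, spin_ccw)
try SIG_FAIL: (M_FOLLOW, SIG_FAIL) → (M_FOLLOW, announce)
try SIG_FAR: (M_FOLLOW, SIG_FAR) → (M_DROP, announce)
try SIG_LOST: (M_FOLLOW, SIG_LOST) → (M_HOME, spin_cw)  ← matches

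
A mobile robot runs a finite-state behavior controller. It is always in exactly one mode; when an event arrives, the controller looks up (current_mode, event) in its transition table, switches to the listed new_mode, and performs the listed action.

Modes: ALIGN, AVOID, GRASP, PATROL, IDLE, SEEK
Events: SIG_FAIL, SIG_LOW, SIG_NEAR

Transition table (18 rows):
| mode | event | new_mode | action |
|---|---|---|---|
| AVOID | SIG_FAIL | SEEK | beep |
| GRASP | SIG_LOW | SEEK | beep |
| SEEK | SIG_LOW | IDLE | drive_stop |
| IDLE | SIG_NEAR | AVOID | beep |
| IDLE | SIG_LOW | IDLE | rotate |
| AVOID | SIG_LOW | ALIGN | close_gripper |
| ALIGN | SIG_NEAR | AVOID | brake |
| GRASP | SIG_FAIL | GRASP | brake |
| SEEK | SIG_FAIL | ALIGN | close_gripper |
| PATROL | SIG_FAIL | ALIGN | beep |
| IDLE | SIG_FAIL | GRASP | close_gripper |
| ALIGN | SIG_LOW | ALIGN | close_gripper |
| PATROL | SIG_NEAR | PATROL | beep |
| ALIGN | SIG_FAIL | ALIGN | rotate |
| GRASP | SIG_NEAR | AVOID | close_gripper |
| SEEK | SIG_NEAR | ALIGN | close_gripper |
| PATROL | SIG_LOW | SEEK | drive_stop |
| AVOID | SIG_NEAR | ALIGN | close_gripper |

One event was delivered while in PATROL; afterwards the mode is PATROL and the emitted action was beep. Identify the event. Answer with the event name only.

SIG_NEAR

try SIG_FAIL: (PATROL, SIG_FAIL) → (ALIGN, beep)
try SIG_LOW: (PATROL, SIG_LOW) → (SEEK, drive_stop)
try SIG_NEAR: (PATROL, SIG_NEAR) → (PATROL, beep)  ← matches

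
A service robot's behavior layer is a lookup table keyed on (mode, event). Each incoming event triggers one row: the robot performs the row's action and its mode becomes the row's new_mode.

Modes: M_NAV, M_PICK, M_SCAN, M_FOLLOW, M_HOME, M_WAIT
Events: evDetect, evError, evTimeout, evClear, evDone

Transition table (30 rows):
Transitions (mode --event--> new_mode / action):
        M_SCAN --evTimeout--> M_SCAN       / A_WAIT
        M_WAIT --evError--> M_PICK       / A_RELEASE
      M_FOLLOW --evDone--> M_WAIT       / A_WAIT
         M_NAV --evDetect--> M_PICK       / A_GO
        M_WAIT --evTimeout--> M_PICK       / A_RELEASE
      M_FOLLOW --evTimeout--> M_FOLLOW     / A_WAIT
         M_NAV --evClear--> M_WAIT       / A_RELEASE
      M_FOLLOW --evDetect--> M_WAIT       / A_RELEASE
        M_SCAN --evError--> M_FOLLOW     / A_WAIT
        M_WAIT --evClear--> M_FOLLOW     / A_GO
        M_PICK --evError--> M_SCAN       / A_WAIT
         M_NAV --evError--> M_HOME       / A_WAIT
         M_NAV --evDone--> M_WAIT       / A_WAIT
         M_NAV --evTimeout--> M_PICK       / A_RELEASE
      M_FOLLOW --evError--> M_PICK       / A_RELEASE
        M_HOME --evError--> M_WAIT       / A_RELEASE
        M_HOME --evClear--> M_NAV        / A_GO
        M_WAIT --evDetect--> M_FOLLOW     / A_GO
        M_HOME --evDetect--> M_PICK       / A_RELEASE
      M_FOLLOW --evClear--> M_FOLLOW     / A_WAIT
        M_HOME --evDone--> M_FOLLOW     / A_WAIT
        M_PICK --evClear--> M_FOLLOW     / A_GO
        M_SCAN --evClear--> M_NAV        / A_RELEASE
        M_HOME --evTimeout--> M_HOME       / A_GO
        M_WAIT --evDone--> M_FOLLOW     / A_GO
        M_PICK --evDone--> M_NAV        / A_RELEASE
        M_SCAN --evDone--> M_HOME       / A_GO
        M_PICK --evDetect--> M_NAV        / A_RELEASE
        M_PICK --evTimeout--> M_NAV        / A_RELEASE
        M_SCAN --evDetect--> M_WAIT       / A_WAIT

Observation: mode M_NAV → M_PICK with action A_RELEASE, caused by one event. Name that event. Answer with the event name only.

evTimeout

try evDetect: (M_NAV, evDetect) → (M_PICK, A_GO)
try evError: (M_NAV, evError) → (M_HOME, A_WAIT)
try evTimeout: (M_NAV, evTimeout) → (M_PICK, A_RELEASE)  ← matches
try evClear: (M_NAV, evClear) → (M_WAIT, A_RELEASE)
try evDone: (M_NAV, evDone) → (M_WAIT, A_WAIT)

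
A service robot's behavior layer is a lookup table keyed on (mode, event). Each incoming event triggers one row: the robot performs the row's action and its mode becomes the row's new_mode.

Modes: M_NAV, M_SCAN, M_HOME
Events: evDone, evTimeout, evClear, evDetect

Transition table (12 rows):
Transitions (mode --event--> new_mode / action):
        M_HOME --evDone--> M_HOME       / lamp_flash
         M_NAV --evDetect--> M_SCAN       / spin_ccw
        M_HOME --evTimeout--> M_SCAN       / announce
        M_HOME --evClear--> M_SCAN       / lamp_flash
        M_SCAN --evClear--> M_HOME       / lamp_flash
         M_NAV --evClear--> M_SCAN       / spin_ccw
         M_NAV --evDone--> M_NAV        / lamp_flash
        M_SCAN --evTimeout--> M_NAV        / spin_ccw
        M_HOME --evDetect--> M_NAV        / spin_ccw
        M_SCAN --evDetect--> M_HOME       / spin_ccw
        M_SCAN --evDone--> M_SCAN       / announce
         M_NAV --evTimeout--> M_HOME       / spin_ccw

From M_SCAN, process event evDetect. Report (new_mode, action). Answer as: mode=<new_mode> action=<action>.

mode=M_HOME action=spin_ccw

current mode = M_SCAN; filter table to that mode:
  (M_SCAN, evClear) → (M_HOME, lamp_flash)
  (M_SCAN, evTimeout) → (M_NAV, spin_ccw)
  (M_SCAN, evDetect) → (M_HOME, spin_ccw)  ← event matches
  (M_SCAN, evDone) → (M_SCAN, announce)
event = evDetect selects (M_HOME, spin_ccw)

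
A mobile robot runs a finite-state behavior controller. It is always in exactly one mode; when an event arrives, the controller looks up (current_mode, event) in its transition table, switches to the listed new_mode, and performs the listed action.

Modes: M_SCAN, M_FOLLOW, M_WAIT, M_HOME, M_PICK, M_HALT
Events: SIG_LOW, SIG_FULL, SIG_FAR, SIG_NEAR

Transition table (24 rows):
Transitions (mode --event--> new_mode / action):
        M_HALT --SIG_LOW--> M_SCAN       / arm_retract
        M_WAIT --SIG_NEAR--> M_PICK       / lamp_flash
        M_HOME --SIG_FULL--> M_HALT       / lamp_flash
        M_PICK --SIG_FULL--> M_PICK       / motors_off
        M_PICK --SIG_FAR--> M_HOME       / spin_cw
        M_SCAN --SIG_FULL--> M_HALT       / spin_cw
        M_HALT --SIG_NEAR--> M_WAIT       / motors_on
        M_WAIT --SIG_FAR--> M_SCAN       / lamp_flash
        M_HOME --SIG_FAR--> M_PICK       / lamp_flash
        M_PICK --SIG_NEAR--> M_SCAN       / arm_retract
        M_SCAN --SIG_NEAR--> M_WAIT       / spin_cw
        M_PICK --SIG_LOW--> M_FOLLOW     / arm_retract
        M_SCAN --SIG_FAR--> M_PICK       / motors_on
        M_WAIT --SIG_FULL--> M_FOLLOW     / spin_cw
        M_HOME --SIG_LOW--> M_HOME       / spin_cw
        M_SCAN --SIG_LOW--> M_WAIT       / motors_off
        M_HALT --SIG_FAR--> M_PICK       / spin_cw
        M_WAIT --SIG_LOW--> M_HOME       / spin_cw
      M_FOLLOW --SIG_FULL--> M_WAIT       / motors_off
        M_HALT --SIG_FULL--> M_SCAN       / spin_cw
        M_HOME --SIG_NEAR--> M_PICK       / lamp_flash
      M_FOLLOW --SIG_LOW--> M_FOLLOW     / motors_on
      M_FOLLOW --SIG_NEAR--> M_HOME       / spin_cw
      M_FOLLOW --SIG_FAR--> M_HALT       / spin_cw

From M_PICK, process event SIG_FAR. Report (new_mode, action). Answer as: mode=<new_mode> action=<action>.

mode=M_HOME action=spin_cw

current mode = M_PICK; filter table to that mode:
  (M_PICK, SIG_FULL) → (M_PICK, motors_off)
  (M_PICK, SIG_FAR) → (M_HOME, spin_cw)  ← event matches
  (M_PICK, SIG_NEAR) → (M_SCAN, arm_retract)
  (M_PICK, SIG_LOW) → (M_FOLLOW, arm_retract)
event = SIG_FAR selects (M_HOME, spin_cw)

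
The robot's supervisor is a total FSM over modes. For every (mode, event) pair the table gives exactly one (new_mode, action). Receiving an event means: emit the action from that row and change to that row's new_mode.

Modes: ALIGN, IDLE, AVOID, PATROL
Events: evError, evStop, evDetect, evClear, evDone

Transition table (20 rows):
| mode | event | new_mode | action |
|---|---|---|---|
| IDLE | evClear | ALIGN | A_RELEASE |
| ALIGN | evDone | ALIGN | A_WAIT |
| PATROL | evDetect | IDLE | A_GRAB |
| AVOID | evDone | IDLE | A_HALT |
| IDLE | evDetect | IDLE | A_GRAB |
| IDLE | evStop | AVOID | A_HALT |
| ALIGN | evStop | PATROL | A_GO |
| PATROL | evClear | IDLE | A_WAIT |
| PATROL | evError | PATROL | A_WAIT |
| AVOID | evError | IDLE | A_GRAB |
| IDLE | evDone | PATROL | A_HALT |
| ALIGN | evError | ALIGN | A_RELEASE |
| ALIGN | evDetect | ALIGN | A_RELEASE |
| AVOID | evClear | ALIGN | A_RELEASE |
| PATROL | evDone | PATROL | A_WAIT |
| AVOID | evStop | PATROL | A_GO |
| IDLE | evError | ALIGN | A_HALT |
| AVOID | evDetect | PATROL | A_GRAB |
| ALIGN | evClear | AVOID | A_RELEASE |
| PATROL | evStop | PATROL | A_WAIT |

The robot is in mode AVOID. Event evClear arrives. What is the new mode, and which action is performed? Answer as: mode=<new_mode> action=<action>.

current mode = AVOID; filter table to that mode:
  (AVOID, evDone) → (IDLE, A_HALT)
  (AVOID, evError) → (IDLE, A_GRAB)
  (AVOID, evClear) → (ALIGN, A_RELEASE)  ← event matches
  (AVOID, evStop) → (PATROL, A_GO)
  (AVOID, evDetect) → (PATROL, A_GRAB)
event = evClear selects (ALIGN, A_RELEASE)

mode=ALIGN action=A_RELEASE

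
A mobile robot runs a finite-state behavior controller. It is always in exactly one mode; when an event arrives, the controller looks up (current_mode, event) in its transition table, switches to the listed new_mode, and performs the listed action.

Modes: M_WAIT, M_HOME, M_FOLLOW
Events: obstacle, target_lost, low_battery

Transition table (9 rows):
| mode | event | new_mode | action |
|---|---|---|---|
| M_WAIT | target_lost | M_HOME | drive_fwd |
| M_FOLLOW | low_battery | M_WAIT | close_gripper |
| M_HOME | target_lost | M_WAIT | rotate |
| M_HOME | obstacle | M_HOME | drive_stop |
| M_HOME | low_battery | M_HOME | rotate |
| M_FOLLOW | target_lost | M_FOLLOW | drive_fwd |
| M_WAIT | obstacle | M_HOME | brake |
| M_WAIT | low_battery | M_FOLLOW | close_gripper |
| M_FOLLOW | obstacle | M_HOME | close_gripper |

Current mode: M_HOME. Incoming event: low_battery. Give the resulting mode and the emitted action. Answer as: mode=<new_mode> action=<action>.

current mode = M_HOME; filter table to that mode:
  (M_HOME, target_lost) → (M_WAIT, rotate)
  (M_HOME, obstacle) → (M_HOME, drive_stop)
  (M_HOME, low_battery) → (M_HOME, rotate)  ← event matches
event = low_battery selects (M_HOME, rotate)

mode=M_HOME action=rotate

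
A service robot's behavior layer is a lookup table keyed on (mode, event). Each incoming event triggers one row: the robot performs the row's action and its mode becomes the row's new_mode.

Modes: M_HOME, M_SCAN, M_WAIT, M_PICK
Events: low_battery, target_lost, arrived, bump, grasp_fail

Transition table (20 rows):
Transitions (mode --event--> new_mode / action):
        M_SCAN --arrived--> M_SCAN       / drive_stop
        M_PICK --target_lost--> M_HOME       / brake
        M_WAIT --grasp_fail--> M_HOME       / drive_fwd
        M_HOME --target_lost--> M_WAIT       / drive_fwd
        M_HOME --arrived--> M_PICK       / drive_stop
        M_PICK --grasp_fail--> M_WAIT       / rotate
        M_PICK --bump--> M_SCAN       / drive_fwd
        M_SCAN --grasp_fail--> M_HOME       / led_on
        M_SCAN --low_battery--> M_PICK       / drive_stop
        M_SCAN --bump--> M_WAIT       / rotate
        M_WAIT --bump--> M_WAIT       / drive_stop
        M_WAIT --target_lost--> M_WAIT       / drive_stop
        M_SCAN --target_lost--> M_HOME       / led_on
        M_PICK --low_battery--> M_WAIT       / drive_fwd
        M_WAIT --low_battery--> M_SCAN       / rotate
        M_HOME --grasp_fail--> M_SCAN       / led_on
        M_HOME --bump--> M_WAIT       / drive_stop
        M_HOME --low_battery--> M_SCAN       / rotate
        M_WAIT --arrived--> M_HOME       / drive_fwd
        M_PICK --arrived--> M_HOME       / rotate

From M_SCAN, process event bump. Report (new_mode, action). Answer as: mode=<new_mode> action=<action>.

mode=M_WAIT action=rotate

current mode = M_SCAN; filter table to that mode:
  (M_SCAN, arrived) → (M_SCAN, drive_stop)
  (M_SCAN, grasp_fail) → (M_HOME, led_on)
  (M_SCAN, low_battery) → (M_PICK, drive_stop)
  (M_SCAN, bump) → (M_WAIT, rotate)  ← event matches
  (M_SCAN, target_lost) → (M_HOME, led_on)
event = bump selects (M_WAIT, rotate)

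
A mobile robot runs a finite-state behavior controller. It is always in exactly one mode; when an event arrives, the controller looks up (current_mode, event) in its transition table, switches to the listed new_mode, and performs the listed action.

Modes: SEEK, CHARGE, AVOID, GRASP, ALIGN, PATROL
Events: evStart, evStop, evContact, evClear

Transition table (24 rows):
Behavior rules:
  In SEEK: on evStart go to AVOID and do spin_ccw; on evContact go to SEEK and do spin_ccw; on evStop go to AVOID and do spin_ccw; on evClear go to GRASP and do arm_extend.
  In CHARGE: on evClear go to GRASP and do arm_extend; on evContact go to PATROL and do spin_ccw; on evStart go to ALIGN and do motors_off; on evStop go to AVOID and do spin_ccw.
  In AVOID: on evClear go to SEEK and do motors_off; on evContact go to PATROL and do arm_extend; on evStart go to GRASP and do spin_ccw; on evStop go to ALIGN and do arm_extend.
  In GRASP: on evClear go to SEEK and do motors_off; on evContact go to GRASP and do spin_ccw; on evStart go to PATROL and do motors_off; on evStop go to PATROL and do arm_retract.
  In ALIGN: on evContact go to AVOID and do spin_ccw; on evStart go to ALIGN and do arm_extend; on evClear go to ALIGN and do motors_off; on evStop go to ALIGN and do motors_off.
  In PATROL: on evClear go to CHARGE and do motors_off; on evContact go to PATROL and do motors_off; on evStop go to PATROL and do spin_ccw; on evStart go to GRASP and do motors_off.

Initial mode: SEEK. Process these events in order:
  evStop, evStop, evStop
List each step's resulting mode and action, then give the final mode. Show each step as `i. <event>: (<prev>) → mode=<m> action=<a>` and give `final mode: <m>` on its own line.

1. evStop: (SEEK) → mode=AVOID action=spin_ccw
2. evStop: (AVOID) → mode=ALIGN action=arm_extend
3. evStop: (ALIGN) → mode=ALIGN action=motors_off

final mode: ALIGN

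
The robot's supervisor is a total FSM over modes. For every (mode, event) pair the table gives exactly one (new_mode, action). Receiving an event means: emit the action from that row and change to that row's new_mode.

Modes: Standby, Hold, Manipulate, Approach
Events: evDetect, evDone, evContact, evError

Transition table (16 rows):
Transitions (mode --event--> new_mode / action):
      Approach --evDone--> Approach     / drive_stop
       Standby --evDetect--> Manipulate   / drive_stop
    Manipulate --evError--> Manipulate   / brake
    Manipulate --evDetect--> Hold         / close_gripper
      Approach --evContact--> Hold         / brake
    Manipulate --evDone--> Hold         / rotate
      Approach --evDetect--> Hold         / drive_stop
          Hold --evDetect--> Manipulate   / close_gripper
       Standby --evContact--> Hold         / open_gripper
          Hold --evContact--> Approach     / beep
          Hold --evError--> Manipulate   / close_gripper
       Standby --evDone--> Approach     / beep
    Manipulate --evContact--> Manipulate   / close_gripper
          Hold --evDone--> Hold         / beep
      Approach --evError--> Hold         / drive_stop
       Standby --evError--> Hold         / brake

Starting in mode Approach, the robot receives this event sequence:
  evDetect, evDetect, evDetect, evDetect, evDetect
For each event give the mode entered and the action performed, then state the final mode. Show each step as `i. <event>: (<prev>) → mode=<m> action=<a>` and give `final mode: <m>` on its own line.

final mode: Hold

1. evDetect: (Approach) → mode=Hold action=drive_stop
2. evDetect: (Hold) → mode=Manipulate action=close_gripper
3. evDetect: (Manipulate) → mode=Hold action=close_gripper
4. evDetect: (Hold) → mode=Manipulate action=close_gripper
5. evDetect: (Manipulate) → mode=Hold action=close_gripper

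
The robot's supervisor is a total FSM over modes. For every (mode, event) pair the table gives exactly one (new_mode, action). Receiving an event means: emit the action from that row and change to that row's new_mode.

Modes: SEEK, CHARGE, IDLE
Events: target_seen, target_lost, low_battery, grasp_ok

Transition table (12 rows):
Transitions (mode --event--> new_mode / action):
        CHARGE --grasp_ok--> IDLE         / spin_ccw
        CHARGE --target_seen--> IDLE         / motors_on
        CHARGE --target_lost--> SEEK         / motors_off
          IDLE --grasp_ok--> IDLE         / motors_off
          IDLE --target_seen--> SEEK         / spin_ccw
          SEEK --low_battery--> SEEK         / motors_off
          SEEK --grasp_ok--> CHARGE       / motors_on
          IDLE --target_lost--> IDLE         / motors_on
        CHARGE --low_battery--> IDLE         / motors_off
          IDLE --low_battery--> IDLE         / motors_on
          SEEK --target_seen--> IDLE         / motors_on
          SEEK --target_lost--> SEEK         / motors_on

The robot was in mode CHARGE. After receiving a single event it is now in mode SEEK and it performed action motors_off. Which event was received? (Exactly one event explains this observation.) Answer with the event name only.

try target_seen: (CHARGE, target_seen) → (IDLE, motors_on)
try target_lost: (CHARGE, target_lost) → (SEEK, motors_off)  ← matches
try low_battery: (CHARGE, low_battery) → (IDLE, motors_off)
try grasp_ok: (CHARGE, grasp_ok) → (IDLE, spin_ccw)

target_lost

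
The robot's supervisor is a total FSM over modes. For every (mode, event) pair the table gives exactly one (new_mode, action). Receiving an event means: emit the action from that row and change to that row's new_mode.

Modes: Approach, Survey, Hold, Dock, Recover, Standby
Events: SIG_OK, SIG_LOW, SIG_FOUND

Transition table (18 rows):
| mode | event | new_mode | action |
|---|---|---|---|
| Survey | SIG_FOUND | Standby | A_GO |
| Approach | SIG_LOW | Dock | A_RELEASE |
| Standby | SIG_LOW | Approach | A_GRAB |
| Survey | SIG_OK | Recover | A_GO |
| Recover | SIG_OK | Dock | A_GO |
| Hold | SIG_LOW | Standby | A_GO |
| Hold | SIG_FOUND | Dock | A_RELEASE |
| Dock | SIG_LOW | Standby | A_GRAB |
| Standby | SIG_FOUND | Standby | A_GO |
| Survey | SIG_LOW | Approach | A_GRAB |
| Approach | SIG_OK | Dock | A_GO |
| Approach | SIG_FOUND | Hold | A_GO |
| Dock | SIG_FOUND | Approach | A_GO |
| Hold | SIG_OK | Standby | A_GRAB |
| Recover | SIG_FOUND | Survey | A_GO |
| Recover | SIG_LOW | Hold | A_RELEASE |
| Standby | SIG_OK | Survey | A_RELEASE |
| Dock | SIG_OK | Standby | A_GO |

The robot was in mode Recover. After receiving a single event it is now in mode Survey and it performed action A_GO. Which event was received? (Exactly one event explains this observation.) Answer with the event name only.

SIG_FOUND

try SIG_OK: (Recover, SIG_OK) → (Dock, A_GO)
try SIG_LOW: (Recover, SIG_LOW) → (Hold, A_RELEASE)
try SIG_FOUND: (Recover, SIG_FOUND) → (Survey, A_GO)  ← matches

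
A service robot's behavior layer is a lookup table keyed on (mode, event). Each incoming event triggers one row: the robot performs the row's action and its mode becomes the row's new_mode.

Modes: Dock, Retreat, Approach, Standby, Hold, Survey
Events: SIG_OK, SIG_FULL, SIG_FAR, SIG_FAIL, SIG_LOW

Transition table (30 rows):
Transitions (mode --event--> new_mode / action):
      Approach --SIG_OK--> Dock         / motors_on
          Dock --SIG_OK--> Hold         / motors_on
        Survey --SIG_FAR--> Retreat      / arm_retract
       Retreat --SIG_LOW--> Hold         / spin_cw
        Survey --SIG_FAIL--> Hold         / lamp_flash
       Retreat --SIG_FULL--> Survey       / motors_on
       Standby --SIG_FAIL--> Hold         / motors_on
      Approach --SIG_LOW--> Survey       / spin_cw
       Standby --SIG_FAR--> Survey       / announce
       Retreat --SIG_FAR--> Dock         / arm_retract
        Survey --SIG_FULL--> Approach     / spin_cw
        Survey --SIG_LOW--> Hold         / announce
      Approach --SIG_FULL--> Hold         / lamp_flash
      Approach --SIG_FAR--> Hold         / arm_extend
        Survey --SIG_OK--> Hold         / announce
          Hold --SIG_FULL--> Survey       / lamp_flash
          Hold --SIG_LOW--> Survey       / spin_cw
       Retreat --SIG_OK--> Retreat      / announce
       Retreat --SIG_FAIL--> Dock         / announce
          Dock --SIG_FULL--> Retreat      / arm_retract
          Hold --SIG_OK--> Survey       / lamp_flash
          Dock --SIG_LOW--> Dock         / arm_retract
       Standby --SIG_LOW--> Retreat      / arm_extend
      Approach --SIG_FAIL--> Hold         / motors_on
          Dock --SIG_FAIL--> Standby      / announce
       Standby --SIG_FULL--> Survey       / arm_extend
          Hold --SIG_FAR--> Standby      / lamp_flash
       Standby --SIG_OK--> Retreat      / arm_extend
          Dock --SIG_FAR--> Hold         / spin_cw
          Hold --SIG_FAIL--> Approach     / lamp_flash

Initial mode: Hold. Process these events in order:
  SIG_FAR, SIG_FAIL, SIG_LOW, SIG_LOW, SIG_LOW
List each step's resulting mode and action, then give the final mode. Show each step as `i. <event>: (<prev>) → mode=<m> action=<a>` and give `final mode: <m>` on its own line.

final mode: Survey

1. SIG_FAR: (Hold) → mode=Standby action=lamp_flash
2. SIG_FAIL: (Standby) → mode=Hold action=motors_on
3. SIG_LOW: (Hold) → mode=Survey action=spin_cw
4. SIG_LOW: (Survey) → mode=Hold action=announce
5. SIG_LOW: (Hold) → mode=Survey action=spin_cw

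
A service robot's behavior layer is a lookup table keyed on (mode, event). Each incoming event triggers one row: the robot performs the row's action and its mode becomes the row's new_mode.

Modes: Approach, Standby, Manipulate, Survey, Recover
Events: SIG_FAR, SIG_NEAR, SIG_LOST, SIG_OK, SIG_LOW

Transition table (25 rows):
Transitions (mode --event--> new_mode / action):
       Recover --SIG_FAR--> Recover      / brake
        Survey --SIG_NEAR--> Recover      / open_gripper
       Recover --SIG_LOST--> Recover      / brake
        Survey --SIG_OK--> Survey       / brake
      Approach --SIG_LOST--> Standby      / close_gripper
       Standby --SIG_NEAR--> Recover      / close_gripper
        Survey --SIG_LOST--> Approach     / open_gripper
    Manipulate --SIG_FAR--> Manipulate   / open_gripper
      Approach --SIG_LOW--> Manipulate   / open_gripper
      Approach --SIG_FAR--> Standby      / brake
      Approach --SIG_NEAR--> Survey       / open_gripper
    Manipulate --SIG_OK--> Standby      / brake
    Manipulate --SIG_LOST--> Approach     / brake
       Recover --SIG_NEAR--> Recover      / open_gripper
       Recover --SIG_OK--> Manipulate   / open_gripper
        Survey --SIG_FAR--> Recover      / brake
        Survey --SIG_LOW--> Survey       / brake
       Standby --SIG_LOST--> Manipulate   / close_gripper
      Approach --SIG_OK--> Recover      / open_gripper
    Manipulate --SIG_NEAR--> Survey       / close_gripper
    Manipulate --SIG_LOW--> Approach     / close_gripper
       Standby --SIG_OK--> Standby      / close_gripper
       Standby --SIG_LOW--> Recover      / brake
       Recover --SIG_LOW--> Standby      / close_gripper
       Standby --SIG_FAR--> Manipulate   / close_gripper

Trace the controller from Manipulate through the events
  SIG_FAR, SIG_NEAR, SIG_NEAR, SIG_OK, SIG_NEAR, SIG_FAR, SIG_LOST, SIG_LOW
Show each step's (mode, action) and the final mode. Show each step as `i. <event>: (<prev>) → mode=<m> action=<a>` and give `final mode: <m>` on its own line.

1. SIG_FAR: (Manipulate) → mode=Manipulate action=open_gripper
2. SIG_NEAR: (Manipulate) → mode=Survey action=close_gripper
3. SIG_NEAR: (Survey) → mode=Recover action=open_gripper
4. SIG_OK: (Recover) → mode=Manipulate action=open_gripper
5. SIG_NEAR: (Manipulate) → mode=Survey action=close_gripper
6. SIG_FAR: (Survey) → mode=Recover action=brake
7. SIG_LOST: (Recover) → mode=Recover action=brake
8. SIG_LOW: (Recover) → mode=Standby action=close_gripper

final mode: Standby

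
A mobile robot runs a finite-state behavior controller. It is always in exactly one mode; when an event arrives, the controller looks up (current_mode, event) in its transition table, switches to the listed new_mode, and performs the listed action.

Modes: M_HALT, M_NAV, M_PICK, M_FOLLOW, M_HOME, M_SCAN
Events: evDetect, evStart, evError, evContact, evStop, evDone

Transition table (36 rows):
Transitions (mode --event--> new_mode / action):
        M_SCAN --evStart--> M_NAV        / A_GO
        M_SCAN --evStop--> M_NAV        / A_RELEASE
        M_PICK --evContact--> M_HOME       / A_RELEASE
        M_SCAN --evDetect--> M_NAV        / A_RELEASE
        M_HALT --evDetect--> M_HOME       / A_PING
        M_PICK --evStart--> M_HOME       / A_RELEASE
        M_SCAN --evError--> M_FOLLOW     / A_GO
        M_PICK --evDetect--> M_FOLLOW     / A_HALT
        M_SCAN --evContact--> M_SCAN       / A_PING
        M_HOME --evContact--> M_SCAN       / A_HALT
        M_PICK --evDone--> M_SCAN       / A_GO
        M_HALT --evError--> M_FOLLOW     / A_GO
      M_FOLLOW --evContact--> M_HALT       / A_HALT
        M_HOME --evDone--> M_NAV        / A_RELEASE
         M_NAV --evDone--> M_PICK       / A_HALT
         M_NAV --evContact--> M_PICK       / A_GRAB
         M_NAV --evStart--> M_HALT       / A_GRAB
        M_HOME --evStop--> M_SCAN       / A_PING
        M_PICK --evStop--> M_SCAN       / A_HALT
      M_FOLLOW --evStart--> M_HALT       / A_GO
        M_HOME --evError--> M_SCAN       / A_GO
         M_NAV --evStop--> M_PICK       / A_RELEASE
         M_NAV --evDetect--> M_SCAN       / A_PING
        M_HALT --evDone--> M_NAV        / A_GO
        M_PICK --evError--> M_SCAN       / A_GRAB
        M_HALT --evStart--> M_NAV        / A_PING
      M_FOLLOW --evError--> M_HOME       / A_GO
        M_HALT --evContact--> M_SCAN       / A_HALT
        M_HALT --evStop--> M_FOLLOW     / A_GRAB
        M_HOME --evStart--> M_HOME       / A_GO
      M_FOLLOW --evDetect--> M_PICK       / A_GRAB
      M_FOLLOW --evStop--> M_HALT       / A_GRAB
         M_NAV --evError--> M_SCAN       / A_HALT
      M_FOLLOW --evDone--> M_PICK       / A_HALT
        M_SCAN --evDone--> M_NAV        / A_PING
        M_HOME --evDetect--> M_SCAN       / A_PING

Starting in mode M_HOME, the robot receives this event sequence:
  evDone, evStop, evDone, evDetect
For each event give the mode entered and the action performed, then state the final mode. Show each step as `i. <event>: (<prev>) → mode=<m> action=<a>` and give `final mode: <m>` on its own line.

final mode: M_NAV

1. evDone: (M_HOME) → mode=M_NAV action=A_RELEASE
2. evStop: (M_NAV) → mode=M_PICK action=A_RELEASE
3. evDone: (M_PICK) → mode=M_SCAN action=A_GO
4. evDetect: (M_SCAN) → mode=M_NAV action=A_RELEASE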